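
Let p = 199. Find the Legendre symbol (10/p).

Pull out 2: since 199 ≡ 7 (mod 8), (2/199) = +1.
Reciprocity: 5 ≡ 1 and 199 ≡ 3 (mod 4), so (5/199) = +(199/5).
Reduce top mod 5: now compute (4/5).
Pull out 2^2: since 5 ≡ 5 (mod 8), (2/5) = -1, so (2/5)^2 = +1.
Reached (1/5) = 1. Collecting the sign flips along the way, the symbol is +1.

1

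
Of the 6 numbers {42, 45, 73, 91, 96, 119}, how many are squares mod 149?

(42/149) = +1 → QR.
(45/149) = +1 → QR.
(73/149) = +1 → QR.
(91/149) = -1 → non-residue.
(96/149) = +1 → QR.
(119/149) = +1 → QR.
Total quadratic residues among the 6: 5.

5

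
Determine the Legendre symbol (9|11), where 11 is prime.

1

Reciprocity: 9 ≡ 1 and 11 ≡ 3 (mod 4), so (9/11) = +(11/9).
Reduce top mod 9: now compute (2/9).
Pull out 2: since 9 ≡ 1 (mod 8), (2/9) = +1.
Reached (1/9) = 1. Collecting the sign flips along the way, the symbol is +1.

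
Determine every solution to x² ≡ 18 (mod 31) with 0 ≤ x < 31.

Since 31 ≡ 3 (mod 4), a square root of 18 is 18^((31+1)/4) = 18^8 mod 31.
Repeated squaring: 18^2≡14, 18^4≡10, 18^8≡7 (mod 31).
18^8 = 18^(8) ≡ 7 (mod 31).
Check: 7² = 49 ≡ 18 (mod 31). The two roots are 7 and 24.

7, 24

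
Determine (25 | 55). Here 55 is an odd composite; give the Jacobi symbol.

Reciprocity: 25 ≡ 1 and 55 ≡ 3 (mod 4), so (25/55) = +(55/25).
Reduce top mod 25: now compute (5/25).
Reciprocity: 5 ≡ 1 and 25 ≡ 1 (mod 4), so (5/25) = +(25/5).
Reduce top mod 5: now compute (0/5).
Top reduces to 0: gcd > 1, so the symbol is 0.

0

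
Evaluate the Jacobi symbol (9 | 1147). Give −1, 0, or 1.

1

Reciprocity: 9 ≡ 1 and 1147 ≡ 3 (mod 4), so (9/1147) = +(1147/9).
Reduce top mod 9: now compute (4/9).
Pull out 2^2: since 9 ≡ 1 (mod 8), (2/9) = +1, so (2/9)^2 = +1.
Reached (1/9) = 1. Collecting the sign flips along the way, the symbol is +1.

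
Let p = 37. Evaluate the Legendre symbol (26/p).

1

Euler's criterion: (26/37) ≡ 26^18 (mod 37).
26^2 ≡ 10 (mod 37)
26^4 ≡ 26 (mod 37)
26^8 ≡ 10 (mod 37)
26^16 ≡ 26 (mod 37)
26^18 = 26^(16+2) ≡ 1 (mod 37).
Result is 1, so (26/37) = 1.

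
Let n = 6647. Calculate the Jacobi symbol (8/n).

Pull out 2^3: since 6647 ≡ 7 (mod 8), (2/6647) = +1, so (2/6647)^3 = +1.
Reached (1/6647) = 1. Collecting the sign flips along the way, the symbol is +1.

1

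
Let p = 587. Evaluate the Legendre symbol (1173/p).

First reduce: 1173 ≡ 586 (mod 587).
Pull out 2: since 587 ≡ 3 (mod 8), (2/587) = -1.
Reciprocity: 293 ≡ 1 and 587 ≡ 3 (mod 4), so (293/587) = +(587/293).
Reduce top mod 293: now compute (1/293).
Reached (1/293) = 1. Collecting the sign flips along the way, the symbol is -1.

-1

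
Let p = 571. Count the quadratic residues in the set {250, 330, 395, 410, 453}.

3

(250/571) = -1 → non-residue.
(330/571) = +1 → QR.
(395/571) = -1 → non-residue.
(410/571) = +1 → QR.
(453/571) = +1 → QR.
Total quadratic residues among the 5: 3.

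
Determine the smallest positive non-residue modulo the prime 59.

2

(2/59) = −1, so 2 is the smallest positive non-residue mod 59.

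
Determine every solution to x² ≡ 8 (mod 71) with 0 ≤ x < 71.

24, 47

Since 71 ≡ 3 (mod 4), a square root of 8 is 8^((71+1)/4) = 8^18 mod 71.
Repeated squaring: 8^2≡64, 8^4≡49, 8^8≡58, 8^16≡27 (mod 71).
8^18 = 8^(16+2) ≡ 24 (mod 71).
Check: 24² = 576 ≡ 8 (mod 71). The two roots are 24 and 47.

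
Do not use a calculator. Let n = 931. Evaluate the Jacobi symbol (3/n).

-1

Reciprocity: 3 ≡ 3 and 931 ≡ 3 (mod 4), so (3/931) = −(931/3).
Reduce top mod 3: now compute (1/3).
Reached (1/3) = 1. Collecting the sign flips along the way, the symbol is -1.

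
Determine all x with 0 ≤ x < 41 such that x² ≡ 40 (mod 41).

41 ≡ 1 (mod 4), so we find a root by search.
Trying successive values, 9² = 81 ≡ 40 (mod 41). The other root is 41 − 9 = 32.

9, 32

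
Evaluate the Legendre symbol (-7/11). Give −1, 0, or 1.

First reduce: -7 ≡ 4 (mod 11).
Pull out 2^2: since 11 ≡ 3 (mod 8), (2/11) = -1, so (2/11)^2 = +1.
Reached (1/11) = 1. Collecting the sign flips along the way, the symbol is +1.

1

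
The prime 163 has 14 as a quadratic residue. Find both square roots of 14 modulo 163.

60, 103

Since 163 ≡ 3 (mod 4), a square root of 14 is 14^((163+1)/4) = 14^41 mod 163.
Repeated squaring: 14^2≡33, 14^4≡111, 14^8≡96, 14^16≡88, 14^32≡83 (mod 163).
14^41 = 14^(32+8+1) ≡ 60 (mod 163).
Check: 60² = 3600 ≡ 14 (mod 163). The two roots are 60 and 103.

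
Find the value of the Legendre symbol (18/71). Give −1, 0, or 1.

1

Euler's criterion: (18/71) ≡ 18^35 (mod 71).
18^2 ≡ 40 (mod 71)
18^4 ≡ 38 (mod 71)
18^8 ≡ 24 (mod 71)
18^16 ≡ 8 (mod 71)
18^32 ≡ 64 (mod 71)
18^35 = 18^(32+2+1) ≡ 1 (mod 71).
Result is 1, so (18/71) = 1.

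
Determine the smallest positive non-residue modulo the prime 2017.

(2/2017) = +1, so 2 is a residue.
(3/2017) = +1, so 3 is a residue.
(4/2017) = +1, so 4 is a residue.
(5/2017) = −1, so 5 is the smallest positive non-residue mod 2017.

5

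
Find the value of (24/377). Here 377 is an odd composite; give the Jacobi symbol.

-1

Pull out 2^3: since 377 ≡ 1 (mod 8), (2/377) = +1, so (2/377)^3 = +1.
Reciprocity: 3 ≡ 3 and 377 ≡ 1 (mod 4), so (3/377) = +(377/3).
Reduce top mod 3: now compute (2/3).
Pull out 2: since 3 ≡ 3 (mod 8), (2/3) = -1.
Reached (1/3) = 1. Collecting the sign flips along the way, the symbol is -1.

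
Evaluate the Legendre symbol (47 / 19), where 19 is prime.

Euler's criterion: (47/19) ≡ 9^9 (mod 19).
9^2 ≡ 5 (mod 19)
9^4 ≡ 6 (mod 19)
9^8 ≡ 17 (mod 19)
9^9 = 9^(8+1) ≡ 1 (mod 19).
Result is 1, so (47/19) = 1.

1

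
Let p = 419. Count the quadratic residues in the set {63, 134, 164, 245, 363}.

(63/419) = +1 → QR.
(134/419) = +1 → QR.
(164/419) = +1 → QR.
(245/419) = +1 → QR.
(363/419) = +1 → QR.
Total quadratic residues among the 5: 5.

5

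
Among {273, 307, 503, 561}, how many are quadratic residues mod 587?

0

(273/587) = -1 → non-residue.
(307/587) = -1 → non-residue.
(503/587) = -1 → non-residue.
(561/587) = -1 → non-residue.
Total quadratic residues among the 4: 0.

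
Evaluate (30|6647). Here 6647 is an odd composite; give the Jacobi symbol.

-1

Pull out 2: since 6647 ≡ 7 (mod 8), (2/6647) = +1.
Reciprocity: 15 ≡ 3 and 6647 ≡ 3 (mod 4), so (15/6647) = −(6647/15).
Reduce top mod 15: now compute (2/15).
Pull out 2: since 15 ≡ 7 (mod 8), (2/15) = +1.
Reached (1/15) = 1. Collecting the sign flips along the way, the symbol is -1.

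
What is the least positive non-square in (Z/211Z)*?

(2/211) = −1, so 2 is the smallest positive non-residue mod 211.

2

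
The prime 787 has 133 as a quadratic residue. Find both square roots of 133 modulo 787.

180, 607

Since 787 ≡ 3 (mod 4), a square root of 133 is 133^((787+1)/4) = 133^197 mod 787.
Repeated squaring: 133^2≡375, 133^4≡539, 133^8≡118, 133^16≡545, 133^32≡326, 133^64≡31, 133^128≡174 (mod 787).
133^197 = 133^(128+64+4+1) ≡ 607 (mod 787).
Check: 607² = 368449 ≡ 133 (mod 787). The two roots are 180 and 607.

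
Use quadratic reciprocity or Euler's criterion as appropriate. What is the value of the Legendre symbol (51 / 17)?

0

First reduce: 51 ≡ 0 (mod 17).
Top reduces to 0: gcd > 1, so the symbol is 0.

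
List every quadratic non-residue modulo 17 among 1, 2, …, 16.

Square k = 1,…,8 (k and 17−k give the same square):
1²=1, 2²=4, 3²=9, 4²=16, 5²≡8, 6²≡2, 7²≡15, 8²≡13 (mod 17).
The residues are {1, 2, 4, 8, 9, 13, 15, 16}; the non-residues are the remaining 8 nonzero classes.

3, 5, 6, 7, 10, 11, 12, 14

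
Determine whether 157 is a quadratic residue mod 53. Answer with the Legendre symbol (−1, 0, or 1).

First reduce: 157 ≡ 51 (mod 53).
Reciprocity: 51 ≡ 3 and 53 ≡ 1 (mod 4), so (51/53) = +(53/51).
Reduce top mod 51: now compute (2/51).
Pull out 2: since 51 ≡ 3 (mod 8), (2/51) = -1.
Reached (1/51) = 1. Collecting the sign flips along the way, the symbol is -1.

-1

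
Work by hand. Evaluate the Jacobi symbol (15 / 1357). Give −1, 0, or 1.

Reciprocity: 15 ≡ 3 and 1357 ≡ 1 (mod 4), so (15/1357) = +(1357/15).
Reduce top mod 15: now compute (7/15).
Reciprocity: 7 ≡ 3 and 15 ≡ 3 (mod 4), so (7/15) = −(15/7).
Reduce top mod 7: now compute (1/7).
Reached (1/7) = 1. Collecting the sign flips along the way, the symbol is -1.

-1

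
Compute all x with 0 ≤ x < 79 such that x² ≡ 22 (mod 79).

38, 41

Since 79 ≡ 3 (mod 4), a square root of 22 is 22^((79+1)/4) = 22^20 mod 79.
Repeated squaring: 22^2≡10, 22^4≡21, 22^8≡46, 22^16≡62 (mod 79).
22^20 = 22^(16+4) ≡ 38 (mod 79).
Check: 38² = 1444 ≡ 22 (mod 79). The two roots are 38 and 41.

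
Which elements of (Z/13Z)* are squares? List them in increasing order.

Square k = 1,…,6 (k and 13−k give the same square):
1²=1, 2²=4, 3²=9, 4²≡3, 5²≡12, 6²≡10 (mod 13).
So the quadratic residues mod 13 are {1, 3, 4, 9, 10, 12}.

1,3,4,9,10,12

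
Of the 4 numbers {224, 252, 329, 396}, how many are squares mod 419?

2

(224/419) = -1 → non-residue.
(252/419) = +1 → QR.
(329/419) = +1 → QR.
(396/419) = -1 → non-residue.
Total quadratic residues among the 4: 2.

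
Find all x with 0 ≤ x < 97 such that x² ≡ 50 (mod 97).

27, 70

97 ≡ 1 (mod 4), so we find a root by search.
Trying successive values, 27² = 729 ≡ 50 (mod 97). The other root is 97 − 27 = 70.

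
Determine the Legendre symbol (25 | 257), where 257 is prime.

Reciprocity: 25 ≡ 1 and 257 ≡ 1 (mod 4), so (25/257) = +(257/25).
Reduce top mod 25: now compute (7/25).
Reciprocity: 7 ≡ 3 and 25 ≡ 1 (mod 4), so (7/25) = +(25/7).
Reduce top mod 7: now compute (4/7).
Pull out 2^2: since 7 ≡ 7 (mod 8), (2/7) = +1, so (2/7)^2 = +1.
Reached (1/7) = 1. Collecting the sign flips along the way, the symbol is +1.

1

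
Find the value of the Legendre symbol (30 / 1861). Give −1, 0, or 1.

Pull out 2: since 1861 ≡ 5 (mod 8), (2/1861) = -1.
Reciprocity: 15 ≡ 3 and 1861 ≡ 1 (mod 4), so (15/1861) = +(1861/15).
Reduce top mod 15: now compute (1/15).
Reached (1/15) = 1. Collecting the sign flips along the way, the symbol is -1.

-1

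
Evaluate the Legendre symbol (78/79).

-1

Euler's criterion: (78/79) ≡ 78^39 (mod 79).
78^2 ≡ 1 (mod 79)
78^4 ≡ 1 (mod 79)
78^8 ≡ 1 (mod 79)
78^16 ≡ 1 (mod 79)
78^32 ≡ 1 (mod 79)
78^39 = 78^(32+4+2+1) ≡ 78 (mod 79).
Result is 78 ≡ −1, so (78/79) = −1.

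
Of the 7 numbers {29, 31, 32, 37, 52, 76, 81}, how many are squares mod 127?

(29/127) = -1 → non-residue.
(31/127) = +1 → QR.
(32/127) = +1 → QR.
(37/127) = +1 → QR.
(52/127) = +1 → QR.
(76/127) = +1 → QR.
(81/127) = +1 → QR.
Total quadratic residues among the 7: 6.

6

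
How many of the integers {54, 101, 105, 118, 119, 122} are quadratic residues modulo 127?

(54/127) = -1 → non-residue.
(101/127) = -1 → non-residue.
(105/127) = -1 → non-residue.
(118/127) = -1 → non-residue.
(119/127) = -1 → non-residue.
(122/127) = +1 → QR.
Total quadratic residues among the 6: 1.

1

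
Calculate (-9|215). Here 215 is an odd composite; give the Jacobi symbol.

-1

First reduce: -9 ≡ 206 (mod 215).
Pull out 2: since 215 ≡ 7 (mod 8), (2/215) = +1.
Reciprocity: 103 ≡ 3 and 215 ≡ 3 (mod 4), so (103/215) = −(215/103).
Reduce top mod 103: now compute (9/103).
Reciprocity: 9 ≡ 1 and 103 ≡ 3 (mod 4), so (9/103) = +(103/9).
Reduce top mod 9: now compute (4/9).
Pull out 2^2: since 9 ≡ 1 (mod 8), (2/9) = +1, so (2/9)^2 = +1.
Reached (1/9) = 1. Collecting the sign flips along the way, the symbol is -1.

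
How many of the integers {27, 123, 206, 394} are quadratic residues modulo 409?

(27/409) = +1 → QR.
(123/409) = +1 → QR.
(206/409) = +1 → QR.
(394/409) = +1 → QR.
Total quadratic residues among the 4: 4.

4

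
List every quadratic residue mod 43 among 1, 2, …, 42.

1, 4, 6, 9, 10, 11, 13, 14, 15, 16, 17, 21, 23, 24, 25, 31, 35, 36, 38, 40, 41

Square k = 1,…,21 (k and 43−k give the same square):
1²=1, 2²=4, 3²=9, 4²=16, 5²=25, 6²=36, 7²≡6, 8²≡21, 9²≡38, 10²≡14, 11²≡35, 12²≡15, 13²≡40, 14²≡24, 15²≡10, 16²≡41, 17²≡31, 18²≡23, 19²≡17, 20²≡13, 21²≡11 (mod 43).
So the quadratic residues mod 43 are {1, 4, 6, 9, 10, 11, 13, 14, 15, 16, 17, 21, 23, 24, 25, 31, 35, 36, 38, 40, 41}.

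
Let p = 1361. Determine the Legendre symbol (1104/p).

-1

Pull out 2^4: since 1361 ≡ 1 (mod 8), (2/1361) = +1, so (2/1361)^4 = +1.
Reciprocity: 69 ≡ 1 and 1361 ≡ 1 (mod 4), so (69/1361) = +(1361/69).
Reduce top mod 69: now compute (50/69).
Pull out 2: since 69 ≡ 5 (mod 8), (2/69) = -1.
Reciprocity: 25 ≡ 1 and 69 ≡ 1 (mod 4), so (25/69) = +(69/25).
Reduce top mod 25: now compute (19/25).
Reciprocity: 19 ≡ 3 and 25 ≡ 1 (mod 4), so (19/25) = +(25/19).
Reduce top mod 19: now compute (6/19).
Pull out 2: since 19 ≡ 3 (mod 8), (2/19) = -1.
Reciprocity: 3 ≡ 3 and 19 ≡ 3 (mod 4), so (3/19) = −(19/3).
Reduce top mod 3: now compute (1/3).
Reached (1/3) = 1. Collecting the sign flips along the way, the symbol is -1.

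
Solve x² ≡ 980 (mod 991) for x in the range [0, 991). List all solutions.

Since 991 ≡ 3 (mod 4), a square root of 980 is 980^((991+1)/4) = 980^248 mod 991.
Repeated squaring: 980^2≡121, 980^4≡767, 980^8≡626, 980^16≡431, 980^32≡444, 980^64≡918, 980^128≡374 (mod 991).
980^248 = 980^(128+64+32+16+8) ≡ 882 (mod 991).
Check: 882² = 777924 ≡ 980 (mod 991). The two roots are 109 and 882.

109, 882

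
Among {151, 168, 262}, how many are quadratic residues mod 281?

0

(151/281) = -1 → non-residue.
(168/281) = -1 → non-residue.
(262/281) = -1 → non-residue.
Total quadratic residues among the 3: 0.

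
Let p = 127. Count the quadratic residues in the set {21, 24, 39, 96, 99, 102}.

(21/127) = +1 → QR.
(24/127) = -1 → non-residue.
(39/127) = -1 → non-residue.
(96/127) = -1 → non-residue.
(99/127) = +1 → QR.
(102/127) = -1 → non-residue.
Total quadratic residues among the 6: 2.

2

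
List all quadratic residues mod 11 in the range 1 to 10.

Square k = 1,…,5 (k and 11−k give the same square):
1²=1, 2²=4, 3²=9, 4²≡5, 5²≡3 (mod 11).
So the quadratic residues mod 11 are {1, 3, 4, 5, 9}.

1,3,4,5,9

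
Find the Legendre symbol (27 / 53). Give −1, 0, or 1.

Euler's criterion: (27/53) ≡ 27^26 (mod 53).
27^2 ≡ 40 (mod 53)
27^4 ≡ 10 (mod 53)
27^8 ≡ 47 (mod 53)
27^16 ≡ 36 (mod 53)
27^26 = 27^(16+8+2) ≡ 52 (mod 53).
Result is 52 ≡ −1, so (27/53) = −1.

-1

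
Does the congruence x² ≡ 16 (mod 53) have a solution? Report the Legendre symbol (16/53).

Pull out 2^4: since 53 ≡ 5 (mod 8), (2/53) = -1, so (2/53)^4 = +1.
Reached (1/53) = 1. Collecting the sign flips along the way, the symbol is +1.

1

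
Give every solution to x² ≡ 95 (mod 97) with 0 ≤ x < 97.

97 ≡ 1 (mod 4), so we find a root by search.
Trying successive values, 17² = 289 ≡ 95 (mod 97). The other root is 97 − 17 = 80.

17, 80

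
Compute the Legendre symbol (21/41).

1

Euler's criterion: (21/41) ≡ 21^20 (mod 41).
21^2 ≡ 31 (mod 41)
21^4 ≡ 18 (mod 41)
21^8 ≡ 37 (mod 41)
21^16 ≡ 16 (mod 41)
21^20 = 21^(16+4) ≡ 1 (mod 41).
Result is 1, so (21/41) = 1.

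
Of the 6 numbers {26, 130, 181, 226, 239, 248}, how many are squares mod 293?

(26/293) = +1 → QR.
(130/293) = -1 → non-residue.
(181/293) = -1 → non-residue.
(226/293) = +1 → QR.
(239/293) = +1 → QR.
(248/293) = -1 → non-residue.
Total quadratic residues among the 6: 3.

3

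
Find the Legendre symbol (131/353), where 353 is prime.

1

Euler's criterion: (131/353) ≡ 131^176 (mod 353).
131^2 ≡ 217 (mod 353)
131^4 ≡ 140 (mod 353)
131^8 ≡ 185 (mod 353)
131^16 ≡ 337 (mod 353)
131^32 ≡ 256 (mod 353)
131^64 ≡ 231 (mod 353)
131^128 ≡ 58 (mod 353)
131^176 = 131^(128+32+16) ≡ 1 (mod 353).
Result is 1, so (131/353) = 1.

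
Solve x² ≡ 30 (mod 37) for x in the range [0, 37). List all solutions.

37 ≡ 1 (mod 4), so we find a root by search.
Trying successive values, 17² = 289 ≡ 30 (mod 37). The other root is 37 − 17 = 20.

17, 20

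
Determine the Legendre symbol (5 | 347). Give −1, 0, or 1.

-1

Reciprocity: 5 ≡ 1 and 347 ≡ 3 (mod 4), so (5/347) = +(347/5).
Reduce top mod 5: now compute (2/5).
Pull out 2: since 5 ≡ 5 (mod 8), (2/5) = -1.
Reached (1/5) = 1. Collecting the sign flips along the way, the symbol is -1.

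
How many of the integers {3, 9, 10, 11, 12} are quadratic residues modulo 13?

(3/13) = +1 → QR.
(9/13) = +1 → QR.
(10/13) = +1 → QR.
(11/13) = -1 → non-residue.
(12/13) = +1 → QR.
Total quadratic residues among the 5: 4.

4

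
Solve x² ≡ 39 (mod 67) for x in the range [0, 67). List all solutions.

21, 46

Since 67 ≡ 3 (mod 4), a square root of 39 is 39^((67+1)/4) = 39^17 mod 67.
Repeated squaring: 39^2≡47, 39^4≡65, 39^8≡4, 39^16≡16 (mod 67).
39^17 = 39^(16+1) ≡ 21 (mod 67).
Check: 21² = 441 ≡ 39 (mod 67). The two roots are 21 and 46.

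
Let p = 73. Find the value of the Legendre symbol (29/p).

-1

Reciprocity: 29 ≡ 1 and 73 ≡ 1 (mod 4), so (29/73) = +(73/29).
Reduce top mod 29: now compute (15/29).
Reciprocity: 15 ≡ 3 and 29 ≡ 1 (mod 4), so (15/29) = +(29/15).
Reduce top mod 15: now compute (14/15).
Pull out 2: since 15 ≡ 7 (mod 8), (2/15) = +1.
Reciprocity: 7 ≡ 3 and 15 ≡ 3 (mod 4), so (7/15) = −(15/7).
Reduce top mod 7: now compute (1/7).
Reached (1/7) = 1. Collecting the sign flips along the way, the symbol is -1.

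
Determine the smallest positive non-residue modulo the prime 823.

3

(2/823) = +1, so 2 is a residue.
(3/823) = −1, so 3 is the smallest positive non-residue mod 823.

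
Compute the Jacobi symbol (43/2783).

-1

Reciprocity: 43 ≡ 3 and 2783 ≡ 3 (mod 4), so (43/2783) = −(2783/43).
Reduce top mod 43: now compute (31/43).
Reciprocity: 31 ≡ 3 and 43 ≡ 3 (mod 4), so (31/43) = −(43/31).
Reduce top mod 31: now compute (12/31).
Pull out 2^2: since 31 ≡ 7 (mod 8), (2/31) = +1, so (2/31)^2 = +1.
Reciprocity: 3 ≡ 3 and 31 ≡ 3 (mod 4), so (3/31) = −(31/3).
Reduce top mod 3: now compute (1/3).
Reached (1/3) = 1. Collecting the sign flips along the way, the symbol is -1.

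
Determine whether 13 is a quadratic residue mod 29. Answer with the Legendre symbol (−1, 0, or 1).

Euler's criterion: (13/29) ≡ 13^14 (mod 29).
13^2 ≡ 24 (mod 29)
13^4 ≡ 25 (mod 29)
13^8 ≡ 16 (mod 29)
13^14 = 13^(8+4+2) ≡ 1 (mod 29).
Result is 1, so (13/29) = 1.

1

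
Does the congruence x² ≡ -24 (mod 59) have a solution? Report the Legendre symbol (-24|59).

Euler's criterion: (-24/59) ≡ 35^29 (mod 59).
35^2 ≡ 45 (mod 59)
35^4 ≡ 19 (mod 59)
35^8 ≡ 7 (mod 59)
35^16 ≡ 49 (mod 59)
35^29 = 35^(16+8+4+1) ≡ 1 (mod 59).
Result is 1, so (-24/59) = 1.

1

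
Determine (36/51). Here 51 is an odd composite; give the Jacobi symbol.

0

Pull out 2^2: since 51 ≡ 3 (mod 8), (2/51) = -1, so (2/51)^2 = +1.
Reciprocity: 9 ≡ 1 and 51 ≡ 3 (mod 4), so (9/51) = +(51/9).
Reduce top mod 9: now compute (6/9).
Pull out 2: since 9 ≡ 1 (mod 8), (2/9) = +1.
Reciprocity: 3 ≡ 3 and 9 ≡ 1 (mod 4), so (3/9) = +(9/3).
Reduce top mod 3: now compute (0/3).
Top reduces to 0: gcd > 1, so the symbol is 0.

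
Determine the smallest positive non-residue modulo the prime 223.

3

(2/223) = +1, so 2 is a residue.
(3/223) = −1, so 3 is the smallest positive non-residue mod 223.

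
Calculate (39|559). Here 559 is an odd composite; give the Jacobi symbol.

Reciprocity: 39 ≡ 3 and 559 ≡ 3 (mod 4), so (39/559) = −(559/39).
Reduce top mod 39: now compute (13/39).
Reciprocity: 13 ≡ 1 and 39 ≡ 3 (mod 4), so (13/39) = +(39/13).
Reduce top mod 13: now compute (0/13).
Top reduces to 0: gcd > 1, so the symbol is 0.

0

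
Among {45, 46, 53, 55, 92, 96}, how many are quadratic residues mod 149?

(45/149) = +1 → QR.
(46/149) = +1 → QR.
(53/149) = +1 → QR.
(55/149) = -1 → non-residue.
(92/149) = -1 → non-residue.
(96/149) = +1 → QR.
Total quadratic residues among the 6: 4.

4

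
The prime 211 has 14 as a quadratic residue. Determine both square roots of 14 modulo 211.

Since 211 ≡ 3 (mod 4), a square root of 14 is 14^((211+1)/4) = 14^53 mod 211.
Repeated squaring: 14^2≡196, 14^4≡14, 14^8≡196, 14^16≡14, 14^32≡196 (mod 211).
14^53 = 14^(32+16+4+1) ≡ 196 (mod 211).
Check: 196² = 38416 ≡ 14 (mod 211). The two roots are 15 and 196.

15, 196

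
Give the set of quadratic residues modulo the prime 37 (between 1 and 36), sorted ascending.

Square k = 1,…,18 (k and 37−k give the same square):
1²=1, 2²=4, 3²=9, 4²=16, 5²=25, 6²=36, 7²≡12, 8²≡27, 9²≡7, 10²≡26, 11²≡10, 12²≡33, 13²≡21, 14²≡11, 15²≡3, 16²≡34, 17²≡30, 18²≡28 (mod 37).
So the quadratic residues mod 37 are {1, 3, 4, 7, 9, 10, 11, 12, 16, 21, 25, 26, 27, 28, 30, 33, 34, 36}.

1,3,4,7,9,10,11,12,16,21,25,26,27,28,30,33,34,36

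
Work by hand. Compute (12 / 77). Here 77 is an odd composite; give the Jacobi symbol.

-1

Pull out 2^2: since 77 ≡ 5 (mod 8), (2/77) = -1, so (2/77)^2 = +1.
Reciprocity: 3 ≡ 3 and 77 ≡ 1 (mod 4), so (3/77) = +(77/3).
Reduce top mod 3: now compute (2/3).
Pull out 2: since 3 ≡ 3 (mod 8), (2/3) = -1.
Reached (1/3) = 1. Collecting the sign flips along the way, the symbol is -1.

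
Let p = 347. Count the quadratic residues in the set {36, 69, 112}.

1

(36/347) = +1 → QR.
(69/347) = -1 → non-residue.
(112/347) = -1 → non-residue.
Total quadratic residues among the 3: 1.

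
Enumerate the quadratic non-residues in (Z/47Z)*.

Square k = 1,…,23 (k and 47−k give the same square):
1²=1, 2²=4, 3²=9, 4²=16, 5²=25, 6²=36, 7²≡2, 8²≡17, 9²≡34, 10²≡6, 11²≡27, 12²≡3, 13²≡28, 14²≡8, 15²≡37, 16²≡21, 17²≡7, 18²≡42, 19²≡32, 20²≡24, 21²≡18, 22²≡14, 23²≡12 (mod 47).
The residues are {1, 2, 3, 4, 6, 7, 8, 9, 12, 14, 16, 17, 18, 21, 24, 25, 27, 28, 32, 34, 36, 37, 42}; the non-residues are the remaining 23 nonzero classes.

5 10 11 13 15 19 20 22 23 26 29 30 31 33 35 38 39 40 41 43 44 45 46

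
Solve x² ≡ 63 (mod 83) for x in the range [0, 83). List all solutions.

Since 83 ≡ 3 (mod 4), a square root of 63 is 63^((83+1)/4) = 63^21 mod 83.
Repeated squaring: 63^2≡68, 63^4≡59, 63^8≡78, 63^16≡25 (mod 83).
63^21 = 63^(16+4+1) ≡ 48 (mod 83).
Check: 48² = 2304 ≡ 63 (mod 83). The two roots are 35 and 48.

35, 48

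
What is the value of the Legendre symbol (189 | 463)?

Reciprocity: 189 ≡ 1 and 463 ≡ 3 (mod 4), so (189/463) = +(463/189).
Reduce top mod 189: now compute (85/189).
Reciprocity: 85 ≡ 1 and 189 ≡ 1 (mod 4), so (85/189) = +(189/85).
Reduce top mod 85: now compute (19/85).
Reciprocity: 19 ≡ 3 and 85 ≡ 1 (mod 4), so (19/85) = +(85/19).
Reduce top mod 19: now compute (9/19).
Reciprocity: 9 ≡ 1 and 19 ≡ 3 (mod 4), so (9/19) = +(19/9).
Reduce top mod 9: now compute (1/9).
Reached (1/9) = 1. Collecting the sign flips along the way, the symbol is +1.

1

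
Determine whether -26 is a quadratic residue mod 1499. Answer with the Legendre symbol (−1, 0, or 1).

1

First reduce: -26 ≡ 1473 (mod 1499).
Reciprocity: 1473 ≡ 1 and 1499 ≡ 3 (mod 4), so (1473/1499) = +(1499/1473).
Reduce top mod 1473: now compute (26/1473).
Pull out 2: since 1473 ≡ 1 (mod 8), (2/1473) = +1.
Reciprocity: 13 ≡ 1 and 1473 ≡ 1 (mod 4), so (13/1473) = +(1473/13).
Reduce top mod 13: now compute (4/13).
Pull out 2^2: since 13 ≡ 5 (mod 8), (2/13) = -1, so (2/13)^2 = +1.
Reached (1/13) = 1. Collecting the sign flips along the way, the symbol is +1.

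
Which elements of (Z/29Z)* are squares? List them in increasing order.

Square k = 1,…,14 (k and 29−k give the same square):
1²=1, 2²=4, 3²=9, 4²=16, 5²=25, 6²≡7, 7²≡20, 8²≡6, 9²≡23, 10²≡13, 11²≡5, 12²≡28, 13²≡24, 14²≡22 (mod 29).
So the quadratic residues mod 29 are {1, 4, 5, 6, 7, 9, 13, 16, 20, 22, 23, 24, 25, 28}.

1,4,5,6,7,9,13,16,20,22,23,24,25,28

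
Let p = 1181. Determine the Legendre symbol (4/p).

1

Pull out 2^2: since 1181 ≡ 5 (mod 8), (2/1181) = -1, so (2/1181)^2 = +1.
Reached (1/1181) = 1. Collecting the sign flips along the way, the symbol is +1.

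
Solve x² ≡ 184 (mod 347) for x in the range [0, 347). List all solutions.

35, 312

Since 347 ≡ 3 (mod 4), a square root of 184 is 184^((347+1)/4) = 184^87 mod 347.
Repeated squaring: 184^2≡197, 184^4≡292, 184^8≡249, 184^16≡235, 184^32≡52, 184^64≡275 (mod 347).
184^87 = 184^(64+16+4+2+1) ≡ 35 (mod 347).
Check: 35² = 1225 ≡ 184 (mod 347). The two roots are 35 and 312.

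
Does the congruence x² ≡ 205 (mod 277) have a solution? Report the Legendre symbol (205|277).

Euler's criterion: (205/277) ≡ 205^138 (mod 277).
205^2 ≡ 198 (mod 277)
205^4 ≡ 147 (mod 277)
205^8 ≡ 3 (mod 277)
205^16 ≡ 9 (mod 277)
205^32 ≡ 81 (mod 277)
205^64 ≡ 190 (mod 277)
205^128 ≡ 90 (mod 277)
205^138 = 205^(128+8+2) ≡ 276 (mod 277).
Result is 276 ≡ −1, so (205/277) = −1.

-1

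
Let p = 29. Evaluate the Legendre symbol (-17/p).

First reduce: -17 ≡ 12 (mod 29).
Pull out 2^2: since 29 ≡ 5 (mod 8), (2/29) = -1, so (2/29)^2 = +1.
Reciprocity: 3 ≡ 3 and 29 ≡ 1 (mod 4), so (3/29) = +(29/3).
Reduce top mod 3: now compute (2/3).
Pull out 2: since 3 ≡ 3 (mod 8), (2/3) = -1.
Reached (1/3) = 1. Collecting the sign flips along the way, the symbol is -1.

-1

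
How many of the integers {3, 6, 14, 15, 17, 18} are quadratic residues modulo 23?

3

(3/23) = +1 → QR.
(6/23) = +1 → QR.
(14/23) = -1 → non-residue.
(15/23) = -1 → non-residue.
(17/23) = -1 → non-residue.
(18/23) = +1 → QR.
Total quadratic residues among the 6: 3.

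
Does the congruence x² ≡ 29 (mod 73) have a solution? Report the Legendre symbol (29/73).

Reciprocity: 29 ≡ 1 and 73 ≡ 1 (mod 4), so (29/73) = +(73/29).
Reduce top mod 29: now compute (15/29).
Reciprocity: 15 ≡ 3 and 29 ≡ 1 (mod 4), so (15/29) = +(29/15).
Reduce top mod 15: now compute (14/15).
Pull out 2: since 15 ≡ 7 (mod 8), (2/15) = +1.
Reciprocity: 7 ≡ 3 and 15 ≡ 3 (mod 4), so (7/15) = −(15/7).
Reduce top mod 7: now compute (1/7).
Reached (1/7) = 1. Collecting the sign flips along the way, the symbol is -1.

-1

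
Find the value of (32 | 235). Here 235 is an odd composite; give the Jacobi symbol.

-1

Pull out 2^5: since 235 ≡ 3 (mod 8), (2/235) = -1, so (2/235)^5 = -1.
Reached (1/235) = 1. Collecting the sign flips along the way, the symbol is -1.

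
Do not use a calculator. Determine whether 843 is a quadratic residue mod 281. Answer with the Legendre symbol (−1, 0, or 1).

First reduce: 843 ≡ 0 (mod 281).
Top reduces to 0: gcd > 1, so the symbol is 0.

0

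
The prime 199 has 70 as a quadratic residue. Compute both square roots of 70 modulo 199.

95, 104

Since 199 ≡ 3 (mod 4), a square root of 70 is 70^((199+1)/4) = 70^50 mod 199.
Repeated squaring: 70^2≡124, 70^4≡53, 70^8≡23, 70^16≡131, 70^32≡47 (mod 199).
70^50 = 70^(32+16+2) ≡ 104 (mod 199).
Check: 104² = 10816 ≡ 70 (mod 199). The two roots are 95 and 104.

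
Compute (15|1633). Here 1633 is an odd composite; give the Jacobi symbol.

Reciprocity: 15 ≡ 3 and 1633 ≡ 1 (mod 4), so (15/1633) = +(1633/15).
Reduce top mod 15: now compute (13/15).
Reciprocity: 13 ≡ 1 and 15 ≡ 3 (mod 4), so (13/15) = +(15/13).
Reduce top mod 13: now compute (2/13).
Pull out 2: since 13 ≡ 5 (mod 8), (2/13) = -1.
Reached (1/13) = 1. Collecting the sign flips along the way, the symbol is -1.

-1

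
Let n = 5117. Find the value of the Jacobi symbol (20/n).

-1

Pull out 2^2: since 5117 ≡ 5 (mod 8), (2/5117) = -1, so (2/5117)^2 = +1.
Reciprocity: 5 ≡ 1 and 5117 ≡ 1 (mod 4), so (5/5117) = +(5117/5).
Reduce top mod 5: now compute (2/5).
Pull out 2: since 5 ≡ 5 (mod 8), (2/5) = -1.
Reached (1/5) = 1. Collecting the sign flips along the way, the symbol is -1.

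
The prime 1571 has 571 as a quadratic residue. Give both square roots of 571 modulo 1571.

554, 1017

Since 1571 ≡ 3 (mod 4), a square root of 571 is 571^((1571+1)/4) = 571^393 mod 1571.
Repeated squaring: 571^2≡844, 571^4≡673, 571^8≡481, 571^16≡424, 571^32≡682, 571^64≡108, 571^128≡667, 571^256≡296 (mod 1571).
571^393 = 571^(256+128+8+1) ≡ 1017 (mod 1571).
Check: 1017² = 1034289 ≡ 571 (mod 1571). The two roots are 554 and 1017.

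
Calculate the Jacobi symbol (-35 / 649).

First reduce: -35 ≡ 614 (mod 649).
Pull out 2: since 649 ≡ 1 (mod 8), (2/649) = +1.
Reciprocity: 307 ≡ 3 and 649 ≡ 1 (mod 4), so (307/649) = +(649/307).
Reduce top mod 307: now compute (35/307).
Reciprocity: 35 ≡ 3 and 307 ≡ 3 (mod 4), so (35/307) = −(307/35).
Reduce top mod 35: now compute (27/35).
Reciprocity: 27 ≡ 3 and 35 ≡ 3 (mod 4), so (27/35) = −(35/27).
Reduce top mod 27: now compute (8/27).
Pull out 2^3: since 27 ≡ 3 (mod 8), (2/27) = -1, so (2/27)^3 = -1.
Reached (1/27) = 1. Collecting the sign flips along the way, the symbol is -1.

-1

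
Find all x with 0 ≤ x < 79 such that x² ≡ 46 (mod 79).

Since 79 ≡ 3 (mod 4), a square root of 46 is 46^((79+1)/4) = 46^20 mod 79.
Repeated squaring: 46^2≡62, 46^4≡52, 46^8≡18, 46^16≡8 (mod 79).
46^20 = 46^(16+4) ≡ 21 (mod 79).
Check: 21² = 441 ≡ 46 (mod 79). The two roots are 21 and 58.

21, 58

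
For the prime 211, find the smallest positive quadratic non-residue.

(2/211) = −1, so 2 is the smallest positive non-residue mod 211.

2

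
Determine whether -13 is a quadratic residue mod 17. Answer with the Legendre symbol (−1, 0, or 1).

1

Euler's criterion: (-13/17) ≡ 4^8 (mod 17).
4^2 ≡ 16 (mod 17)
4^4 ≡ 1 (mod 17)
4^8 ≡ 1 (mod 17)
4^8 = 4^(8) ≡ 1 (mod 17).
Result is 1, so (-13/17) = 1.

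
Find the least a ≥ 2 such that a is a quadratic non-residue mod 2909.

2

(2/2909) = −1, so 2 is the smallest positive non-residue mod 2909.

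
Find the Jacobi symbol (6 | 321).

0

Pull out 2: since 321 ≡ 1 (mod 8), (2/321) = +1.
Reciprocity: 3 ≡ 3 and 321 ≡ 1 (mod 4), so (3/321) = +(321/3).
Reduce top mod 3: now compute (0/3).
Top reduces to 0: gcd > 1, so the symbol is 0.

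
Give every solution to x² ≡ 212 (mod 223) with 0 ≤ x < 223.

Since 223 ≡ 3 (mod 4), a square root of 212 is 212^((223+1)/4) = 212^56 mod 223.
Repeated squaring: 212^2≡121, 212^4≡146, 212^8≡131, 212^16≡213, 212^32≡100 (mod 223).
212^56 = 212^(32+16+8) ≡ 124 (mod 223).
Check: 124² = 15376 ≡ 212 (mod 223). The two roots are 99 and 124.

99, 124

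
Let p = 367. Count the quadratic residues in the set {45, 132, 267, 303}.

1

(45/367) = -1 → non-residue.
(132/367) = +1 → QR.
(267/367) = -1 → non-residue.
(303/367) = -1 → non-residue.
Total quadratic residues among the 4: 1.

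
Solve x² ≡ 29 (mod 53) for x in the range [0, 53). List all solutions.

53 ≡ 1 (mod 4), so we find a root by search.
Trying successive values, 20² = 400 ≡ 29 (mod 53). The other root is 53 − 20 = 33.

20, 33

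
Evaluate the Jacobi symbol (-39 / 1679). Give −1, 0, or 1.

First reduce: -39 ≡ 1640 (mod 1679).
Pull out 2^3: since 1679 ≡ 7 (mod 8), (2/1679) = +1, so (2/1679)^3 = +1.
Reciprocity: 205 ≡ 1 and 1679 ≡ 3 (mod 4), so (205/1679) = +(1679/205).
Reduce top mod 205: now compute (39/205).
Reciprocity: 39 ≡ 3 and 205 ≡ 1 (mod 4), so (39/205) = +(205/39).
Reduce top mod 39: now compute (10/39).
Pull out 2: since 39 ≡ 7 (mod 8), (2/39) = +1.
Reciprocity: 5 ≡ 1 and 39 ≡ 3 (mod 4), so (5/39) = +(39/5).
Reduce top mod 5: now compute (4/5).
Pull out 2^2: since 5 ≡ 5 (mod 8), (2/5) = -1, so (2/5)^2 = +1.
Reached (1/5) = 1. Collecting the sign flips along the way, the symbol is +1.

1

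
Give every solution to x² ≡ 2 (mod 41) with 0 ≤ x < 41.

17, 24

41 ≡ 1 (mod 4), so we find a root by search.
Trying successive values, 17² = 289 ≡ 2 (mod 41). The other root is 41 − 17 = 24.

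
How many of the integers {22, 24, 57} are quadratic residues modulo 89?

2

(22/89) = +1 → QR.
(24/89) = -1 → non-residue.
(57/89) = +1 → QR.
Total quadratic residues among the 3: 2.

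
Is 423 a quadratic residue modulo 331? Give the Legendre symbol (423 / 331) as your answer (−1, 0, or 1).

First reduce: 423 ≡ 92 (mod 331).
Pull out 2^2: since 331 ≡ 3 (mod 8), (2/331) = -1, so (2/331)^2 = +1.
Reciprocity: 23 ≡ 3 and 331 ≡ 3 (mod 4), so (23/331) = −(331/23).
Reduce top mod 23: now compute (9/23).
Reciprocity: 9 ≡ 1 and 23 ≡ 3 (mod 4), so (9/23) = +(23/9).
Reduce top mod 9: now compute (5/9).
Reciprocity: 5 ≡ 1 and 9 ≡ 1 (mod 4), so (5/9) = +(9/5).
Reduce top mod 5: now compute (4/5).
Pull out 2^2: since 5 ≡ 5 (mod 8), (2/5) = -1, so (2/5)^2 = +1.
Reached (1/5) = 1. Collecting the sign flips along the way, the symbol is -1.

-1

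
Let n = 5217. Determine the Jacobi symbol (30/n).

0

Pull out 2: since 5217 ≡ 1 (mod 8), (2/5217) = +1.
Reciprocity: 15 ≡ 3 and 5217 ≡ 1 (mod 4), so (15/5217) = +(5217/15).
Reduce top mod 15: now compute (12/15).
Pull out 2^2: since 15 ≡ 7 (mod 8), (2/15) = +1, so (2/15)^2 = +1.
Reciprocity: 3 ≡ 3 and 15 ≡ 3 (mod 4), so (3/15) = −(15/3).
Reduce top mod 3: now compute (0/3).
Top reduces to 0: gcd > 1, so the symbol is 0.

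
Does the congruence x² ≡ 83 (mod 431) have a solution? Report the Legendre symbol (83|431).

-1

Euler's criterion: (83/431) ≡ 83^215 (mod 431).
83^2 ≡ 424 (mod 431)
83^4 ≡ 49 (mod 431)
83^8 ≡ 246 (mod 431)
83^16 ≡ 176 (mod 431)
83^32 ≡ 375 (mod 431)
83^64 ≡ 119 (mod 431)
83^128 ≡ 369 (mod 431)
83^215 = 83^(128+64+16+4+2+1) ≡ 430 (mod 431).
Result is 430 ≡ −1, so (83/431) = −1.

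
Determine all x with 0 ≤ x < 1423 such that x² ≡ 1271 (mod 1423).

226, 1197

Since 1423 ≡ 3 (mod 4), a square root of 1271 is 1271^((1423+1)/4) = 1271^356 mod 1423.
Repeated squaring: 1271^2≡336, 1271^4≡479, 1271^8≡338, 1271^16≡404, 1271^32≡994, 1271^64≡474, 1271^128≡1265, 1271^256≡773 (mod 1423).
1271^356 = 1271^(256+64+32+4) ≡ 1197 (mod 1423).
Check: 1197² = 1432809 ≡ 1271 (mod 1423). The two roots are 226 and 1197.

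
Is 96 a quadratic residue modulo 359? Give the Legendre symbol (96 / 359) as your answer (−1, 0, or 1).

1

Pull out 2^5: since 359 ≡ 7 (mod 8), (2/359) = +1, so (2/359)^5 = +1.
Reciprocity: 3 ≡ 3 and 359 ≡ 3 (mod 4), so (3/359) = −(359/3).
Reduce top mod 3: now compute (2/3).
Pull out 2: since 3 ≡ 3 (mod 8), (2/3) = -1.
Reached (1/3) = 1. Collecting the sign flips along the way, the symbol is +1.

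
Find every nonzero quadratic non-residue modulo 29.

2, 3, 8, 10, 11, 12, 14, 15, 17, 18, 19, 21, 26, 27

Square k = 1,…,14 (k and 29−k give the same square):
1²=1, 2²=4, 3²=9, 4²=16, 5²=25, 6²≡7, 7²≡20, 8²≡6, 9²≡23, 10²≡13, 11²≡5, 12²≡28, 13²≡24, 14²≡22 (mod 29).
The residues are {1, 4, 5, 6, 7, 9, 13, 16, 20, 22, 23, 24, 25, 28}; the non-residues are the remaining 14 nonzero classes.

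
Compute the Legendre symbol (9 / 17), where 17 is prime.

Reciprocity: 9 ≡ 1 and 17 ≡ 1 (mod 4), so (9/17) = +(17/9).
Reduce top mod 9: now compute (8/9).
Pull out 2^3: since 9 ≡ 1 (mod 8), (2/9) = +1, so (2/9)^3 = +1.
Reached (1/9) = 1. Collecting the sign flips along the way, the symbol is +1.

1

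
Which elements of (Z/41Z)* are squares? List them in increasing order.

Square k = 1,…,20 (k and 41−k give the same square):
1²=1, 2²=4, 3²=9, 4²=16, 5²=25, 6²=36, 7²≡8, 8²≡23, 9²≡40, 10²≡18, 11²≡39, 12²≡21, 13²≡5, 14²≡32, 15²≡20, 16²≡10, 17²≡2, 18²≡37, 19²≡33, 20²≡31 (mod 41).
So the quadratic residues mod 41 are {1, 2, 4, 5, 8, 9, 10, 16, 18, 20, 21, 23, 25, 31, 32, 33, 36, 37, 39, 40}.

1 2 4 5 8 9 10 16 18 20 21 23 25 31 32 33 36 37 39 40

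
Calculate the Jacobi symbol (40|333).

1

Pull out 2^3: since 333 ≡ 5 (mod 8), (2/333) = -1, so (2/333)^3 = -1.
Reciprocity: 5 ≡ 1 and 333 ≡ 1 (mod 4), so (5/333) = +(333/5).
Reduce top mod 5: now compute (3/5).
Reciprocity: 3 ≡ 3 and 5 ≡ 1 (mod 4), so (3/5) = +(5/3).
Reduce top mod 3: now compute (2/3).
Pull out 2: since 3 ≡ 3 (mod 8), (2/3) = -1.
Reached (1/3) = 1. Collecting the sign flips along the way, the symbol is +1.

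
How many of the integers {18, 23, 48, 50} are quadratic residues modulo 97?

3

(18/97) = +1 → QR.
(23/97) = -1 → non-residue.
(48/97) = +1 → QR.
(50/97) = +1 → QR.
Total quadratic residues among the 4: 3.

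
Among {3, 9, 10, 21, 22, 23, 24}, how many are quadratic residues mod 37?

4

(3/37) = +1 → QR.
(9/37) = +1 → QR.
(10/37) = +1 → QR.
(21/37) = +1 → QR.
(22/37) = -1 → non-residue.
(23/37) = -1 → non-residue.
(24/37) = -1 → non-residue.
Total quadratic residues among the 7: 4.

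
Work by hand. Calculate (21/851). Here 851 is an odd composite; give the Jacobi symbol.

-1

Reciprocity: 21 ≡ 1 and 851 ≡ 3 (mod 4), so (21/851) = +(851/21).
Reduce top mod 21: now compute (11/21).
Reciprocity: 11 ≡ 3 and 21 ≡ 1 (mod 4), so (11/21) = +(21/11).
Reduce top mod 11: now compute (10/11).
Pull out 2: since 11 ≡ 3 (mod 8), (2/11) = -1.
Reciprocity: 5 ≡ 1 and 11 ≡ 3 (mod 4), so (5/11) = +(11/5).
Reduce top mod 5: now compute (1/5).
Reached (1/5) = 1. Collecting the sign flips along the way, the symbol is -1.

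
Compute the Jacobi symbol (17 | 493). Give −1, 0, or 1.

0

Reciprocity: 17 ≡ 1 and 493 ≡ 1 (mod 4), so (17/493) = +(493/17).
Reduce top mod 17: now compute (0/17).
Top reduces to 0: gcd > 1, so the symbol is 0.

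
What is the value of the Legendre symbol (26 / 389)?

Pull out 2: since 389 ≡ 5 (mod 8), (2/389) = -1.
Reciprocity: 13 ≡ 1 and 389 ≡ 1 (mod 4), so (13/389) = +(389/13).
Reduce top mod 13: now compute (12/13).
Pull out 2^2: since 13 ≡ 5 (mod 8), (2/13) = -1, so (2/13)^2 = +1.
Reciprocity: 3 ≡ 3 and 13 ≡ 1 (mod 4), so (3/13) = +(13/3).
Reduce top mod 3: now compute (1/3).
Reached (1/3) = 1. Collecting the sign flips along the way, the symbol is -1.

-1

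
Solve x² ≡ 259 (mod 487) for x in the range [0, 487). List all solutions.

95, 392

Since 487 ≡ 3 (mod 4), a square root of 259 is 259^((487+1)/4) = 259^122 mod 487.
Repeated squaring: 259^2≡362, 259^4≡41, 259^8≡220, 259^16≡187, 259^32≡392, 259^64≡259 (mod 487).
259^122 = 259^(64+32+16+8+2) ≡ 392 (mod 487).
Check: 392² = 153664 ≡ 259 (mod 487). The two roots are 95 and 392.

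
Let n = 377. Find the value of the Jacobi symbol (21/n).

Reciprocity: 21 ≡ 1 and 377 ≡ 1 (mod 4), so (21/377) = +(377/21).
Reduce top mod 21: now compute (20/21).
Pull out 2^2: since 21 ≡ 5 (mod 8), (2/21) = -1, so (2/21)^2 = +1.
Reciprocity: 5 ≡ 1 and 21 ≡ 1 (mod 4), so (5/21) = +(21/5).
Reduce top mod 5: now compute (1/5).
Reached (1/5) = 1. Collecting the sign flips along the way, the symbol is +1.

1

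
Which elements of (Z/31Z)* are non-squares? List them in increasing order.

Square k = 1,…,15 (k and 31−k give the same square):
1²=1, 2²=4, 3²=9, 4²=16, 5²=25, 6²≡5, 7²≡18, 8²≡2, 9²≡19, 10²≡7, 11²≡28, 12²≡20, 13²≡14, 14²≡10, 15²≡8 (mod 31).
The residues are {1, 2, 4, 5, 7, 8, 9, 10, 14, 16, 18, 19, 20, 25, 28}; the non-residues are the remaining 15 nonzero classes.

3,6,11,12,13,15,17,21,22,23,24,26,27,29,30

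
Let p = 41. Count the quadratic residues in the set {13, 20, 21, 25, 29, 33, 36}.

5

(13/41) = -1 → non-residue.
(20/41) = +1 → QR.
(21/41) = +1 → QR.
(25/41) = +1 → QR.
(29/41) = -1 → non-residue.
(33/41) = +1 → QR.
(36/41) = +1 → QR.
Total quadratic residues among the 7: 5.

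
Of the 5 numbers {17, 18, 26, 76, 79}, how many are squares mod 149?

3

(17/149) = +1 → QR.
(18/149) = -1 → non-residue.
(26/149) = +1 → QR.
(76/149) = +1 → QR.
(79/149) = -1 → non-residue.
Total quadratic residues among the 5: 3.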